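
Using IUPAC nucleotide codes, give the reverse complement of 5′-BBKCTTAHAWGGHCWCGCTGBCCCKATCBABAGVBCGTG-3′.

5′-CACGVBCTVTVGATMGGGVCAGCGWGDCCWTDTAAGMVV-3′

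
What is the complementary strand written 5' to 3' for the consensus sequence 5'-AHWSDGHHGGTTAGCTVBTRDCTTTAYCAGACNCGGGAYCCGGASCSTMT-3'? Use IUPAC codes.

5′-AKASGSTCCGGRTCCCGNGTCTGRTAAAGHYAVBAGCTAACCDDCHSWDT-3′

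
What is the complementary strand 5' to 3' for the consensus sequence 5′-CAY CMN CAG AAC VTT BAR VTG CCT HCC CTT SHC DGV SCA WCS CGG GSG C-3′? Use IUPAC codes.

5'-GCSCCCGSGWTGSBCHGDSAAGGGDAGGCABYTVAABGTTCTGNKGRTG-3'

Standard pairs A↔T, G↔C; ambiguity codes pair R↔Y, M↔K, W↔W, S↔S, B↔V, D↔H, N↔N. Complement (GTRGKNGTCTTGBAAVTYBACGGADGGGAASDGHCBSGTWGSGCCCSCG), then reverse for 5'→3'.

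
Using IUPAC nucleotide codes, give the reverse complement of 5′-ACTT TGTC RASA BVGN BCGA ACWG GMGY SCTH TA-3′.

5'-TADAGSRCKCCWGTTCGVNCBVTSTYGACAAAGT-3'

Standard pairs A↔T, G↔C; ambiguity codes pair R↔Y, M↔K, W↔W, S↔S, B↔V, H↔D, N↔N. Complement (TGAAACAGYTSTVBCNVGCTTGWCCKCRSGADAT), then reverse for 5'→3'.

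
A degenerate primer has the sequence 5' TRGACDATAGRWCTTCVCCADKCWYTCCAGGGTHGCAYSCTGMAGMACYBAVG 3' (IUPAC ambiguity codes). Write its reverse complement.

Standard pairs A↔T, G↔C; ambiguity codes pair R↔Y, M↔K, W↔W, S↔S, B↔V, D↔H. Complement (AYCTGHTATCYWGAAGBGGTHMGWRAGGTCCCADCGTRSGACKTCKTGRVTBC), then reverse for 5'→3'.

5'-CBTVRGTKCTKCAGSRTGCDACCCTGGARWGMHTGGBGAAGWYCTATHGTCYA-3'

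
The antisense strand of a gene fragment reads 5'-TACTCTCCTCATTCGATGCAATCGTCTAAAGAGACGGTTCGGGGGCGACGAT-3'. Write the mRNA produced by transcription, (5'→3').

5'-AUCGUCGCCCCCGAACCGUCUCUUUAGACGAUUGCAUCGAAUGAGGAGAGUA-3'

The mRNA has the sequence of the coding strand (reverse complement of the template) with T→U. Reverse complement of TACTCTCCTCATTCGATGCAATCGTCTAAAGAGACGGTTCGGGGGCGACGAT is ATCGTCGCCCCCGAACCGTCTCTTTAGACGATTGCATCGAATGAGGAGAGTA; then T→U.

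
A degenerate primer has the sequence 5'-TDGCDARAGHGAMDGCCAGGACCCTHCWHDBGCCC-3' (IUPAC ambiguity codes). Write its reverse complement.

5'-GGGCVHDWGDAGGGTCCTGGCHKTCDCTYTHGCHA-3'

Standard pairs A↔T, G↔C; ambiguity codes pair R↔Y, M↔K, W↔W, B↔V, D↔H. Complement (AHCGHTYTCDCTKHCGGTCCTGGGADGWDHVCGGG), then reverse for 5'→3'.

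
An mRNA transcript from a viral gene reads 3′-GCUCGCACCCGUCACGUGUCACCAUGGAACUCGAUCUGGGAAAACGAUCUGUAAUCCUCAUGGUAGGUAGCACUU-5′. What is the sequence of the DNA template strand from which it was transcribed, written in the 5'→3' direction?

5'-CGAGCGTGGGCAGTGCACAGTGGTACCTTGAGCTAGACCCTTTTGCTAGACATTAGGAGTACCATCCATCGTGAA-3'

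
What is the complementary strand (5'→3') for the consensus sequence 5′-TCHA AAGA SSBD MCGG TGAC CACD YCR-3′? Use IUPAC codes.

5'-YGRHGTGGTCACCGKHVSSTCTTTDGA-3'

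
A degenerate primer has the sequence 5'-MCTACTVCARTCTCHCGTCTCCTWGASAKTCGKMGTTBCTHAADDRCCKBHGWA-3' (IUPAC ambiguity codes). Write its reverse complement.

5'-TWCDVMGGYHHTTDAGVAACKMCGAMTSTCWAGGAGACGDGAGAYTGBAGTAGK-3'

Standard pairs A↔T, G↔C; ambiguity codes pair R↔Y, M↔K, W↔W, S↔S, B↔V, D↔H. Complement (KGATGABGTYAGAGDGCAGAGGAWCTSTMAGCMKCAAVGADTTHHYGGMVDCWT), then reverse for 5'→3'.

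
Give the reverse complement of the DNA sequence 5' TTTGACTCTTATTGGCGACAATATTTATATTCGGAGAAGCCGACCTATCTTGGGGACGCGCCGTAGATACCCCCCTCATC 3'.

Reading the sequence 3'→5' and pairing each base (A↔T, G↔C) gives the reverse complement directly.

5'-GATGAGGGGGGTATCTACGGCGCGTCCCCAAGATAGGTCGGCTTCTCCGAATATAAATATTGTCGCCAATAAGAGTCAAA-3'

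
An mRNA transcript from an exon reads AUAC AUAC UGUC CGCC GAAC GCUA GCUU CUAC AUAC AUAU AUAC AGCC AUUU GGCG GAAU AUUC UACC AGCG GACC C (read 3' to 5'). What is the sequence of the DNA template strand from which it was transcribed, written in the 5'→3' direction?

Written 5'→3' the mRNA is CCCAGGCGACCAUCUUAUAAGGCGGUUUACCGACAUAUAUACAUACAUCUUCGAUCGCAAGCCGCCUGUCAUACAUA, so the coding DNA strand is CCCAGGCGACCATCTTATAAGGCGGTTTACCGACATATATACATACATCTTCGATCGCAAGCCGCCTGTCATACATA. The template is its reverse complement.

5'-TATGTATGACAGGCGGCTTGCGATCGAAGATGTATGTATATATGTCGGTAAACCGCCTTATAAGATGGTCGCCTGGG-3'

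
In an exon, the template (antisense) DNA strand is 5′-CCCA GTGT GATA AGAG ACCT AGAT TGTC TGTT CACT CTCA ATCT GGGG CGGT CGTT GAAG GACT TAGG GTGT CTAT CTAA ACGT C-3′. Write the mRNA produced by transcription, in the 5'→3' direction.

5'-GACGUUUAGAUAGACACCCUAAGUCCUUCAACGACCGCCCCAGAUUGAGAGUGAACAGACAAUCUAGGUCUCUUAUCACACUGGG-3'

The mRNA has the sequence of the coding strand (reverse complement of the template) with T→U. Reverse complement of CCCAGTGTGATAAGAGACCTAGATTGTCTGTTCACTCTCAATCTGGGGCGGTCGTTGAAGGACTTAGGGTGTCTATCTAAACGTC is GACGTTTAGATAGACACCCTAAGTCCTTCAACGACCGCCCCAGATTGAGAGTGAACAGACAATCTAGGTCTCTTATCACACTGGG; then T→U.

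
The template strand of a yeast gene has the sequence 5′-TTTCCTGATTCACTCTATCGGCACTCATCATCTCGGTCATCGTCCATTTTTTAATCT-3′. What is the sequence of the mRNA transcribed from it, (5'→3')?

5'-AGAUUAAAAAAUGGACGAUGACCGAGAUGAUGAGUGCCGAUAGAGUGAAUCAGGAAA-3'

The mRNA has the sequence of the coding strand (reverse complement of the template) with T→U. Reverse complement of TTTCCTGATTCACTCTATCGGCACTCATCATCTCGGTCATCGTCCATTTTTTAATCT is AGATTAAAAAATGGACGATGACCGAGATGATGAGTGCCGATAGAGTGAATCAGGAAA; then T→U.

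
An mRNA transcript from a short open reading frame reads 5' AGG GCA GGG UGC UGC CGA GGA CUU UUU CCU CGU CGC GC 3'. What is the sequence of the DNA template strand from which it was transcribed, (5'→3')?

Replace U with T to get the coding DNA strand: AGGGCAGGGTGCTGCCGAGGACTTTTTCCTCGTCGCGC. The template strand is its reverse complement (complement TCCCGTCCCACGACGGCTCCTGAAAAAGGAGCAGCGCG, then reverse).

5'-GCGCGACGAGGAAAAAGTCCTCGGCAGCACCCTGCCCT-3'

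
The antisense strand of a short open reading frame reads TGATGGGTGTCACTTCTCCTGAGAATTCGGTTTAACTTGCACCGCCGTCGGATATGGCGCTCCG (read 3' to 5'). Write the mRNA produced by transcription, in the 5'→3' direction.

Reading the template 3'→5' as shown, RNA polymerase pairs each base (A→U, T→A, G↔C) to build mRNA 5'→3' directly.

5′-ACUACCCACAGUGAAGAGGACUCUUAAGCCAAAUUGAACGUGGCGGCAGCCUAUACCGCGAGGC-3′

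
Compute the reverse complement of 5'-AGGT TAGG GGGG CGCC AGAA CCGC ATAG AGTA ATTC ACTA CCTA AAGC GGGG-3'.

Reading the sequence 3'→5' and pairing each base (A↔T, G↔C) gives the reverse complement directly.

5′-CCCCGCTTTAGGTAGTGAATTACTCTATGCGGTTCTGGCGCCCCCCTAACCT-3′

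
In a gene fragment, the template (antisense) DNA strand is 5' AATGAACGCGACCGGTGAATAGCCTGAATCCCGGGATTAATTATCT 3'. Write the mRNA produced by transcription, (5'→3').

5′-AGAUAAUUAAUCCCGGGAUUCAGGCUAUUCACCGGUCGCGUUCAUU-3′

The mRNA has the sequence of the coding strand (reverse complement of the template) with T→U. Reverse complement of AATGAACGCGACCGGTGAATAGCCTGAATCCCGGGATTAATTATCT is AGATAATTAATCCCGGGATTCAGGCTATTCACCGGTCGCGTTCATT; then T→U.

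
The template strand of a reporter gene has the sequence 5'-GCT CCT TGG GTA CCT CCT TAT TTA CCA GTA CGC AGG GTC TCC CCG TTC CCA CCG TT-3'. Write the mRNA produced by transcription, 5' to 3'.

RNA polymerase reads the template 3'→5' and synthesizes mRNA 5'→3' by base-pairing (A→U, T→A, G↔C). The complement of the template is CGAGGAACCCATGGAGGAATAAATGGTCATGCGTCCCAGAGGGGCAAGGGTGGCAA; antiparallel, so 5'→3' the coding strand is AACGGTGGGAACGGGGAGACCCTGCGTACTGGTAAATAAGGAGGTACCCAAGGAGC. Replace T with U for the mRNA.

5'-AACGGUGGGAACGGGGAGACCCUGCGUACUGGUAAAUAAGGAGGUACCCAAGGAGC-3'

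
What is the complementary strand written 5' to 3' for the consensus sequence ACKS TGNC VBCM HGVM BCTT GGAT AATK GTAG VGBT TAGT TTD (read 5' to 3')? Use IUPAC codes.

Standard pairs A↔T, G↔C; ambiguity codes pair M↔K, S↔S, B↔V, D↔H, N↔N. Complement (TGMSACNGBVGKDCBKVGAACCTATTAMCATCBCVAATCAAAH), then reverse for 5'→3'.

5′-HAAACTAAVCBCTACMATTATCCAAGVKBCDKGVBGNCASMGT-3′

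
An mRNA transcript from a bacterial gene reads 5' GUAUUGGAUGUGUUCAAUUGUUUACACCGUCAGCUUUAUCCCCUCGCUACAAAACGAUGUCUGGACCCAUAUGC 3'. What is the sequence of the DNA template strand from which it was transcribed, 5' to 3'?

5'-GCATATGGGTCCAGACATCGTTTTGTAGCGAGGGGATAAAGCTGACGGTGTAAACAATTGAACACATCCAATAC-3'

Replace U with T to get the coding DNA strand: GTATTGGATGTGTTCAATTGTTTACACCGTCAGCTTTATCCCCTCGCTACAAAACGATGTCTGGACCCATATGC. The template strand is its reverse complement (complement CATAACCTACACAAGTTAACAAATGTGGCAGTCGAAATAGGGGAGCGATGTTTTGCTACAGACCTGGGTATACG, then reverse).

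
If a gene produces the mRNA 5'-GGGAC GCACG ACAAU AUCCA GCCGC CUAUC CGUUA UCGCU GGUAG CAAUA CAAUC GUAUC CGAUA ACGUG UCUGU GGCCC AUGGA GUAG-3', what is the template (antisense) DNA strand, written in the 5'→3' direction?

5'-CTACTCCATGGGCCACAGACACGTTATCGGATACGATTGTATTGCTACCAGCGATAACGGATAGGCGGCTGGATATTGTCGTGCGTCCC-3'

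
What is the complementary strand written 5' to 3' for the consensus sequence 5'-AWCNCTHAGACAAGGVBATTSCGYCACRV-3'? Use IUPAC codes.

5'-BYGTGRCGSAATVBCCTTGTCTDAGNGWT-3'

Standard pairs A↔T, G↔C; ambiguity codes pair R↔Y, W↔W, S↔S, B↔V, H↔D, N↔N. Complement (TWGNGADTCTGTTCCBVTAASGCRGTGYB), then reverse for 5'→3'.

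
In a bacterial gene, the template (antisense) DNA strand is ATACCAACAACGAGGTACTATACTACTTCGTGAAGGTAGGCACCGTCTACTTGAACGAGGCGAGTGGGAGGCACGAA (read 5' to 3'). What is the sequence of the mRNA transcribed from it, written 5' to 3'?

The mRNA has the sequence of the coding strand (reverse complement of the template) with T→U. Reverse complement of ATACCAACAACGAGGTACTATACTACTTCGTGAAGGTAGGCACCGTCTACTTGAACGAGGCGAGTGGGAGGCACGAA is TTCGTGCCTCCCACTCGCCTCGTTCAAGTAGACGGTGCCTACCTTCACGAAGTAGTATAGTACCTCGTTGTTGGTAT; then T→U.

5'-UUCGUGCCUCCCACUCGCCUCGUUCAAGUAGACGGUGCCUACCUUCACGAAGUAGUAUAGUACCUCGUUGUUGGUAU-3'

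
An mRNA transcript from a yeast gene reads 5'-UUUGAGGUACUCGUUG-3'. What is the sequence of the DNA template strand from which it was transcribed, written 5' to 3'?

Replace U with T to get the coding DNA strand: TTTGAGGTACTCGTTG. The template strand is its reverse complement (complement AAACTCCATGAGCAAC, then reverse).

5'-CAACGAGTACCTCAAA-3'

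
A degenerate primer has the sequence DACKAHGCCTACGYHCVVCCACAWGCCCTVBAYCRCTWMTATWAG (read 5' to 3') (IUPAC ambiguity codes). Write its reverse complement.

5'-CTWATAKWAGYGRTVBAGGGCWTGTGGBBGDRCGTAGGCDTMGTH-3'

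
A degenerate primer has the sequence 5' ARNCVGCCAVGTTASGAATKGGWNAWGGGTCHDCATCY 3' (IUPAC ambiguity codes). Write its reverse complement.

Standard pairs A↔T, G↔C; ambiguity codes pair R↔Y, K↔M, W↔W, S↔S, D↔H, V↔B, N↔N. Complement (TYNGBCGGTBCAATSCTTAMCCWNTWCCCAGDHGTAGR), then reverse for 5'→3'.

5'-RGATGHDGACCCWTNWCCMATTCSTAACBTGGCBGNYT-3'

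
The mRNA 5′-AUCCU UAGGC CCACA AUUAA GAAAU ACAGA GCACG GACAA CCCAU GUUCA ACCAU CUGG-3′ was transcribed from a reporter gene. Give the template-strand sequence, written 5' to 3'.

5′-CCAGATGGTTGAACATGGGTTGTCCGTGCTCTGTATTTCTTAATTGTGGGCCTAAGGAT-3′

Replace U with T to get the coding DNA strand: ATCCTTAGGCCCACAATTAAGAAATACAGAGCACGGACAACCCATGTTCAACCATCTGG. The template strand is its reverse complement (complement TAGGAATCCGGGTGTTAATTCTTTATGTCTCGTGCCTGTTGGGTACAAGTTGGTAGACC, then reverse).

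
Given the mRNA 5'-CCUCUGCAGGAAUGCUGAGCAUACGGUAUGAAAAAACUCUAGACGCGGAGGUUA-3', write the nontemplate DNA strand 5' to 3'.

5'-CCTCTGCAGGAATGCTGAGCATACGGTATGAAAAAACTCTAGACGCGGAGGTTA-3'

The coding DNA strand has the same 5'→3' sequence as the mRNA with U replaced by T.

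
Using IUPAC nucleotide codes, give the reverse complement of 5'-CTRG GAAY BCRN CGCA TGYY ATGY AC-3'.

Standard pairs A↔T, G↔C; ambiguity codes pair R↔Y, B↔V, N↔N. Complement (GAYCCTTRVGYNGCGTACRRTACRTG), then reverse for 5'→3'.

5'-GTRCATRRCATGCGNYGVRTTCCYAG-3'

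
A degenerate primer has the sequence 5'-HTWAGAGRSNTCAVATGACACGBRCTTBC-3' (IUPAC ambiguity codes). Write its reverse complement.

5′-GVAAGYVCGTGTCATBTGANSYCTCTWAD-3′

Standard pairs A↔T, G↔C; ambiguity codes pair R↔Y, W↔W, S↔S, B↔V, H↔D, N↔N. Complement (DAWTCTCYSNAGTBTACTGTGCVYGAAVG), then reverse for 5'→3'.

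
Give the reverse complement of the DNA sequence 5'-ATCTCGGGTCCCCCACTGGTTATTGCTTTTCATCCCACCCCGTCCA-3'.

Reading the sequence 3'→5' and pairing each base (A↔T, G↔C) gives the reverse complement directly.

5'-TGGACGGGGTGGGATGAAAAGCAATAACCAGTGGGGGACCCGAGAT-3'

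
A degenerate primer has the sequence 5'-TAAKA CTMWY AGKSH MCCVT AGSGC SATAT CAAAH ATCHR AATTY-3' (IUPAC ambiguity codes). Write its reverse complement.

5'-RAATTYDGATDTTTGATATSGCSCTABGGKDSMCTRWKAGTMTTA-3'

Standard pairs A↔T, G↔C; ambiguity codes pair R↔Y, M↔K, W↔W, S↔S, H↔D, V↔B. Complement (ATTMTGAKWRTCMSDKGGBATCSCGSTATAGTTTDTAGDYTTAAR), then reverse for 5'→3'.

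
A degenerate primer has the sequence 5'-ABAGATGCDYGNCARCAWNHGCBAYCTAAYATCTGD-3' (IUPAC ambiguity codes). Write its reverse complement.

Standard pairs A↔T, G↔C; ambiguity codes pair R↔Y, W↔W, B↔V, D↔H, N↔N. Complement (TVTCTACGHRCNGTYGTWNDCGVTRGATTRTAGACH), then reverse for 5'→3'.

5'-HCAGATRTTAGRTVGCDNWTGYTGNCRHGCATCTVT-3'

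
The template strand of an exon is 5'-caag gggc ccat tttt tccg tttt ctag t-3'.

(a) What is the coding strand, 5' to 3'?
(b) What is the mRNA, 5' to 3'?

(a) The coding strand is the reverse complement of the template: complement GTTCCCCGGGTAAAAAAGGCAAAAGATCA, then reverse.
(b) mRNA has the coding-strand sequence with T→U.

(a) 5'-ACTAGAAAACGGAAAAAATGGGCCCCTTG-3'
(b) 5'-ACUAGAAAACGGAAAAAAUGGGCCCCUUG-3'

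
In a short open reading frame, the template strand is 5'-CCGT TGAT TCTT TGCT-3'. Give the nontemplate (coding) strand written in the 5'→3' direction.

5'-AGCAAAGAATCAACGG-3'

The coding strand is complementary and antiparallel to the template: take the complement (A↔T, G↔C) and reverse.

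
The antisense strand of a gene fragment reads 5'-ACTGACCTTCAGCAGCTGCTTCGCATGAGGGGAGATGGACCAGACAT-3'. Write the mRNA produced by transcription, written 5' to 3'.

5'-AUGUCUGGUCCAUCUCCCCUCAUGCGAAGCAGCUGCUGAAGGUCAGU-3'

The mRNA has the sequence of the coding strand (reverse complement of the template) with T→U. Reverse complement of ACTGACCTTCAGCAGCTGCTTCGCATGAGGGGAGATGGACCAGACAT is ATGTCTGGTCCATCTCCCCTCATGCGAAGCAGCTGCTGAAGGTCAGT; then T→U.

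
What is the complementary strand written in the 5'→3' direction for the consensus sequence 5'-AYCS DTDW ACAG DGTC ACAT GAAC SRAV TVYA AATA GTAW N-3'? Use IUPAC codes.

Standard pairs A↔T, G↔C; ambiguity codes pair R↔Y, W↔W, S↔S, D↔H, V↔B, N↔N. Complement (TRGSHAHWTGTCHCAGTGTACTTGSYTBABRTTTATCATWN), then reverse for 5'→3'.

5'-NWTACTATTTRBABTYSGTTCATGTGACHCTGTWHAHSGRT-3'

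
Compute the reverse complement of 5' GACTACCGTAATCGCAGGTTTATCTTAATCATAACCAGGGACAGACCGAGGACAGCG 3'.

Reading the sequence 3'→5' and pairing each base (A↔T, G↔C) gives the reverse complement directly.

5'-CGCTGTCCTCGGTCTGTCCCTGGTTATGATTAAGATAAACCTGCGATTACGGTAGTC-3'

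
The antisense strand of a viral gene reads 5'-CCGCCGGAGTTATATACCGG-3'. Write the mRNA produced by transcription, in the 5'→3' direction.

The mRNA has the sequence of the coding strand (reverse complement of the template) with T→U. Reverse complement of CCGCCGGAGTTATATACCGG is CCGGTATATAACTCCGGCGG; then T→U.

5'-CCGGUAUAUAACUCCGGCGG-3'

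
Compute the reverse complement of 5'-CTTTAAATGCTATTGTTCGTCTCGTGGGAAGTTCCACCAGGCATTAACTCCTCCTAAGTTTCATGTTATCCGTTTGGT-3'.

Complement each base (A↔T, G↔C): GAAATTTACGATAACAAGCAGAGCACCCTTCAAGGTGGTCCGTAATTGAGGAGGATTCAAAGTACAATAGGCAAACCA. Then reverse.

5′-ACCAAACGGATAACATGAAACTTAGGAGGAGTTAATGCCTGGTGGAACTTCCCACGAGACGAACAATAGCATTTAAAG-3′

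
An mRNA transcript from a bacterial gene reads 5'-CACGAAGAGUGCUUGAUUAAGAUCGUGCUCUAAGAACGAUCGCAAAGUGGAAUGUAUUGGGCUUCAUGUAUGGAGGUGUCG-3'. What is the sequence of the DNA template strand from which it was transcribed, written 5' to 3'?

5′-CGACACCTCCATACATGAAGCCCAATACATTCCACTTTGCGATCGTTCTTAGAGCACGATCTTAATCAAGCACTCTTCGTG-3′

Replace U with T to get the coding DNA strand: CACGAAGAGTGCTTGATTAAGATCGTGCTCTAAGAACGATCGCAAAGTGGAATGTATTGGGCTTCATGTATGGAGGTGTCG. The template strand is its reverse complement (complement GTGCTTCTCACGAACTAATTCTAGCACGAGATTCTTGCTAGCGTTTCACCTTACATAACCCGAAGTACATACCTCCACAGC, then reverse).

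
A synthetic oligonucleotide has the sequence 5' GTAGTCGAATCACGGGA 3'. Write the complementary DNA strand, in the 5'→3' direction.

5′-TCCCGTGATTCGACTAC-3′

Pairing A↔T and G↔C gives CATCAGCTTAGTGCCCT, running 3'→5'. Reverse for the 5'→3' convention.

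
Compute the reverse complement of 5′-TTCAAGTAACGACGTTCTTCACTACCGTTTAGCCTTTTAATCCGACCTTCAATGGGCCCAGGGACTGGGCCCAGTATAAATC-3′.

5'-GATTTATACTGGGCCCAGTCCCTGGGCCCATTGAAGGTCGGATTAAAAGGCTAAACGGTAGTGAAGAACGTCGTTACTTGAA-3'

Complement each base (A↔T, G↔C): AAGTTCATTGCTGCAAGAAGTGATGGCAAATCGGAAAATTAGGCTGGAAGTTACCCGGGTCCCTGACCCGGGTCATATTTAG. Then reverse.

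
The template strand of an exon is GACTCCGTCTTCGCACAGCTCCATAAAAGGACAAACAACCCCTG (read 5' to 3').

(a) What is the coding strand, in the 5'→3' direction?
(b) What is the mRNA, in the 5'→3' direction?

(a) 5'-CAGGGGTTGTTTGTCCTTTTATGGAGCTGTGCGAAGACGGAGTC-3'
(b) 5'-CAGGGGUUGUUUGUCCUUUUAUGGAGCUGUGCGAAGACGGAGUC-3'

(a) The coding strand is the reverse complement of the template: complement CTGAGGCAGAAGCGTGTCGAGGTATTTTCCTGTTTGTTGGGGAC, then reverse.
(b) mRNA has the coding-strand sequence with T→U.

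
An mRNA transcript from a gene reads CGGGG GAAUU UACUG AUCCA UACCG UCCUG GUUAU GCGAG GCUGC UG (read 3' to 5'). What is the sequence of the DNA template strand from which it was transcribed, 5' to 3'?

5'-GCCCCCTTAAATGACTAGGTATGGCAGGACCAATACGCTCCGACGAC-3'

Written 5'→3' the mRNA is GUCGUCGGAGCGUAUUGGUCCUGCCAUACCUAGUCAUUUAAGGGGGC, so the coding DNA strand is GTCGTCGGAGCGTATTGGTCCTGCCATACCTAGTCATTTAAGGGGGC. The template is its reverse complement.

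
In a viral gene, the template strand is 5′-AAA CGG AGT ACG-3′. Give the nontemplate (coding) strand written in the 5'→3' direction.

The coding strand is complementary and antiparallel to the template: take the complement (A↔T, G↔C) and reverse.

5'-CGTACTCCGTTT-3'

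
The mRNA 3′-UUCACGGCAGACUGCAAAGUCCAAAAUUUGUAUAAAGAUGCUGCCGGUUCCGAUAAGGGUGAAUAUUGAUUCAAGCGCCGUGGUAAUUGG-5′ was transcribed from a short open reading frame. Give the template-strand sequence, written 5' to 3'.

Written 5'→3' the mRNA is GGUUAAUGGUGCCGCGAACUUAGUUAUAAGUGGGAAUAGCCUUGGCCGUCGUAGAAAUAUGUUUAAAACCUGAAACGUCAGACGGCACUU, so the coding DNA strand is GGTTAATGGTGCCGCGAACTTAGTTATAAGTGGGAATAGCCTTGGCCGTCGTAGAAATATGTTTAAAACCTGAAACGTCAGACGGCACTT. The template is its reverse complement.

5'-AAGTGCCGTCTGACGTTTCAGGTTTTAAACATATTTCTACGACGGCCAAGGCTATTCCCACTTATAACTAAGTTCGCGGCACCATTAACC-3'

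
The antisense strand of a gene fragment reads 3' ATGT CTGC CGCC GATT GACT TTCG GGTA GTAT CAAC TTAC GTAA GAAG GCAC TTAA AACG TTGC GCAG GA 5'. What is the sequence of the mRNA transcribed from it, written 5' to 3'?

5'-UACAGACGGCGGCUAACUGAAAGCCCAUCAUAGUUGAAUGCAUUCUUCCGUGAAUUUUGCAACGCGUCCU-3'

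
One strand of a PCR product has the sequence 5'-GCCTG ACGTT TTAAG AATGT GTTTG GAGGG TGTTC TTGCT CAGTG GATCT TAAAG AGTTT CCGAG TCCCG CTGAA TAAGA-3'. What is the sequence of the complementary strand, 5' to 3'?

5′-TCTTATTCAGCGGGACTCGGAAACTCTTTAAGATCCACTGAGCAAGAACACCCTCCAAACACATTCTTAAAACGTCAGGC-3′

Pairing A↔T and G↔C gives CGGACTGCAAAATTCTTACACAAACCTCCCACAAGAACGAGTCACCTAGAATTTCTCAAAGGCTCAGGGCGACTTATTCT, running 3'→5'. Reverse for the 5'→3' convention.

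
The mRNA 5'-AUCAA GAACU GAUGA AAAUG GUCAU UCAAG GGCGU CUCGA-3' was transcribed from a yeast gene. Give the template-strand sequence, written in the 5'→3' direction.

5'-TCGAGACGCCCTTGAATGACCATTTTCATCAGTTCTTGAT-3'

Replace U with T to get the coding DNA strand: ATCAAGAACTGATGAAAATGGTCATTCAAGGGCGTCTCGA. The template strand is its reverse complement (complement TAGTTCTTGACTACTTTTACCAGTAAGTTCCCGCAGAGCT, then reverse).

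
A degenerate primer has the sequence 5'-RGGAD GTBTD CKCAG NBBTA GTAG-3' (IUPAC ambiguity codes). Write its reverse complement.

5'-CTACTAVVNCTGMGHAVACHTCCY-3'

Standard pairs A↔T, G↔C; ambiguity codes pair R↔Y, K↔M, B↔V, D↔H, N↔N. Complement (YCCTHCAVAHGMGTCNVVATCATC), then reverse for 5'→3'.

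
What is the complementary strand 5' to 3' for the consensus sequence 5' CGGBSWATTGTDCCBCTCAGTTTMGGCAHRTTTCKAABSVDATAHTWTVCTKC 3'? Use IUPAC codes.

Standard pairs A↔T, G↔C; ambiguity codes pair R↔Y, M↔K, W↔W, S↔S, B↔V, D↔H. Complement (GCCVSWTAACAHGGVGAGTCAAAKCCGTDYAAAGMTTVSBHTATDAWABGAMG), then reverse for 5'→3'.

5'-GMAGBAWADTATHBSVTTMGAAAYDTGCCKAAACTGAGVGGHACAATWSVCCG-3'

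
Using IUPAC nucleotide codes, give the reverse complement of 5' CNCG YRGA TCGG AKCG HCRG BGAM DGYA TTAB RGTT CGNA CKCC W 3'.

Standard pairs A↔T, G↔C; ambiguity codes pair R↔Y, M↔K, W↔W, B↔V, D↔H, N↔N. Complement (GNGCRYCTAGCCTMGCDGYCVCTKHCRTAATVYCAAGCNTGMGGW), then reverse for 5'→3'.

5'-WGGMGTNCGAACYVTAATRCHKTCVCYGDCGMTCCGATCYRCGNG-3'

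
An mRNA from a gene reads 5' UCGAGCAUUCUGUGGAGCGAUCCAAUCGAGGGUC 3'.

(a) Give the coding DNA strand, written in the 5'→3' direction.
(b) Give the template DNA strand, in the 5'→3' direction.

(a) 5′-TCGAGCATTCTGTGGAGCGATCCAATCGAGGGTC-3′
(b) 5′-GACCCTCGATTGGATCGCTCCACAGAATGCTCGA-3′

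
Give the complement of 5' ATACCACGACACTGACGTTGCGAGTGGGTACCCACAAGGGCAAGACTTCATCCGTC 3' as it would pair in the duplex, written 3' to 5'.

3'-TATGGTGCTGTGACTGCAACGCTCACCCATGGGTGTTCCCGTTCTGAAGTAGGCAG-5'

Base-pairing A↔T, G↔C gives the complement. The complementary strand is antiparallel, so paired with a 5'→3' strand it runs 3'→5'.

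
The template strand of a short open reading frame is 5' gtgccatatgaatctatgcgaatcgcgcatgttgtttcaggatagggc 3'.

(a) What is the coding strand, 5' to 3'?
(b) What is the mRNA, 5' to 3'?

(a) 5'-GCCCTATCCTGAAACAACATGCGCGATTCGCATAGATTCATATGGCAC-3'
(b) 5′-GCCCUAUCCUGAAACAACAUGCGCGAUUCGCAUAGAUUCAUAUGGCAC-3′

(a) The coding strand is the reverse complement of the template: complement CACGGTATACTTAGATACGCTTAGCGCGTACAACAAAGTCCTATCCCG, then reverse.
(b) mRNA has the coding-strand sequence with T→U.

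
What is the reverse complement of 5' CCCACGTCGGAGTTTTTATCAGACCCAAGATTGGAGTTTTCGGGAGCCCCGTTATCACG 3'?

Reading the sequence 3'→5' and pairing each base (A↔T, G↔C) gives the reverse complement directly.

5'-CGTGATAACGGGGCTCCCGAAAACTCCAATCTTGGGTCTGATAAAAACTCCGACGTGGG-3'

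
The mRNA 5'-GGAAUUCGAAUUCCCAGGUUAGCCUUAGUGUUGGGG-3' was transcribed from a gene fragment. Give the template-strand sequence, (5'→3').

5'-CCCCAACACTAAGGCTAACCTGGGAATTCGAATTCC-3'

Replace U with T to get the coding DNA strand: GGAATTCGAATTCCCAGGTTAGCCTTAGTGTTGGGG. The template strand is its reverse complement (complement CCTTAAGCTTAAGGGTCCAATCGGAATCACAACCCC, then reverse).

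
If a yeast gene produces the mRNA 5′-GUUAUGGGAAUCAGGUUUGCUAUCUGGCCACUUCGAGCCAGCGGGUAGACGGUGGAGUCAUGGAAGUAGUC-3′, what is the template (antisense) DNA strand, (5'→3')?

5′-GACTACTTCCATGACTCCACCGTCTACCCGCTGGCTCGAAGTGGCCAGATAGCAAACCTGATTCCCATAAC-3′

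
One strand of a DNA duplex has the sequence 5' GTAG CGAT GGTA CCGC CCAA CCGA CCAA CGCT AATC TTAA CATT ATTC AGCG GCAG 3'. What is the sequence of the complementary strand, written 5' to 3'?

5'-CTGCCGCTGAATAATGTTAAGATTAGCGTTGGTCGGTTGGGCGGTACCATCGCTAC-3'

Pairing A↔T and G↔C gives CATCGCTACCATGGCGGGTTGGCTGGTTGCGATTAGAATTGTAATAAGTCGCCGTC, running 3'→5'. Reverse for the 5'→3' convention.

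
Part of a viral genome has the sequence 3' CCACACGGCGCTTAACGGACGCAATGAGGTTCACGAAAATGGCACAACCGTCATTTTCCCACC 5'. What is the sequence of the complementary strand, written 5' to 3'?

The strand is given 3'→5', so its complement runs 5'→3' in the same left-to-right order: pair each base A↔T, G↔C.

5′-GGTGTGCCGCGAATTGCCTGCGTTACTCCAAGTGCTTTTACCGTGTTGGCAGTAAAAGGGTGG-3′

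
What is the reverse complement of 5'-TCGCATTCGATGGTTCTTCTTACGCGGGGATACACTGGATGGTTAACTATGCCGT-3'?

5'-ACGGCATAGTTAACCATCCAGTGTATCCCCGCGTAAGAAGAACCATCGAATGCGA-3'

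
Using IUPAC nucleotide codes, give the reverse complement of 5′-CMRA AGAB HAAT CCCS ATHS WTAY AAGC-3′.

Standard pairs A↔T, G↔C; ambiguity codes pair R↔Y, M↔K, W↔W, S↔S, B↔V, H↔D. Complement (GKYTTCTVDTTAGGGSTADSWATRTTCG), then reverse for 5'→3'.

5'-GCTTRTAWSDATSGGGATTDVTCTTYKG-3'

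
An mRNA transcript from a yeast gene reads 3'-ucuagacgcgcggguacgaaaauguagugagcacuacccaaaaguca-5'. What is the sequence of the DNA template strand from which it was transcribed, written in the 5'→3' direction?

5'-AGATCTGCGCGCCCATGCTTTTACATCACTCGTGATGGGTTTTCAGT-3'

Written 5'→3' the mRNA is ACUGAAAACCCAUCACGAGUGAUGUAAAAGCAUGGGCGCGCAGAUCU, so the coding DNA strand is ACTGAAAACCCATCACGAGTGATGTAAAAGCATGGGCGCGCAGATCT. The template is its reverse complement.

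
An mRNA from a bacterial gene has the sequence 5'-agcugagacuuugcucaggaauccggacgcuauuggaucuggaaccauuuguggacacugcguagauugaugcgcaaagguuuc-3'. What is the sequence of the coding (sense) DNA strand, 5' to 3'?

The coding DNA strand has the same 5'→3' sequence as the mRNA with U replaced by T.

5'-AGCTGAGACTTTGCTCAGGAATCCGGACGCTATTGGATCTGGAACCATTTGTGGACACTGCGTAGATTGATGCGCAAAGGTTTC-3'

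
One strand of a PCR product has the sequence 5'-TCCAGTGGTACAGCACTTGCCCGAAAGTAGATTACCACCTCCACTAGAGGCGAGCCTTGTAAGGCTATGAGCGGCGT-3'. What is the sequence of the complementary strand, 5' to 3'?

5'-ACGCCGCTCATAGCCTTACAAGGCTCGCCTCTAGTGGAGGTGGTAATCTACTTTCGGGCAAGTGCTGTACCACTGGA-3'

The complement of TCCAGTGGTACAGCACTTGCCCGAAAGTAGATTACCACCTCCACTAGAGGCGAGCCTTGTAAGGCTATGAGCGGCGT is AGGTCACCATGTCGTGAACGGGCTTTCATCTAATGGTGGAGGTGATCTCCGCTCGGAACATTCCGATACTCGCCGCA (A↔T, G↔C). DNA strands are antiparallel, so the complementary strand runs 3'→5'; reversing gives the 5'→3' form.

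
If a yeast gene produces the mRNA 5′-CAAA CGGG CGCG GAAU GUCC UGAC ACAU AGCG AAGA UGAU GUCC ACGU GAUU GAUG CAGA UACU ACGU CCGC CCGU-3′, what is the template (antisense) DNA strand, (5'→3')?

5'-ACGGGCGGACGTAGTATCTGCATCAATCACGTGGACATCATCTTCGCTATGTGTCAGGACATTCCGCGCCCGTTTG-3'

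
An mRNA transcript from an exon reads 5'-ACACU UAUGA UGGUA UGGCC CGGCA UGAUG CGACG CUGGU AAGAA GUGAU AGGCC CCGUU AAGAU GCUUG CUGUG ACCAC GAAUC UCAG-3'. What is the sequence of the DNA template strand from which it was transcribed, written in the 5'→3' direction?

5'-CTGAGATTCGTGGTCACAGCAAGCATCTTAACGGGGCCTATCACTTCTTACCAGCGTCGCATCATGCCGGGCCATACCATCATAAGTGT-3'

Replace U with T to get the coding DNA strand: ACACTTATGATGGTATGGCCCGGCATGATGCGACGCTGGTAAGAAGTGATAGGCCCCGTTAAGATGCTTGCTGTGACCACGAATCTCAG. The template strand is its reverse complement (complement TGTGAATACTACCATACCGGGCCGTACTACGCTGCGACCATTCTTCACTATCCGGGGCAATTCTACGAACGACACTGGTGCTTAGAGTC, then reverse).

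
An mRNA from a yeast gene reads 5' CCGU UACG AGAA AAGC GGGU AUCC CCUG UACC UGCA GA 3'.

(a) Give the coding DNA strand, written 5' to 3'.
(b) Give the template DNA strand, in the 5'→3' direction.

(a) 5'-CCGTTACGAGAAAAGCGGGTATCCCCTGTACCTGCAGA-3'
(b) 5'-TCTGCAGGTACAGGGGATACCCGCTTTTCTCGTAACGG-3'

(a) The coding strand matches the mRNA with U→T.
(b) The template strand is the reverse complement of the coding strand.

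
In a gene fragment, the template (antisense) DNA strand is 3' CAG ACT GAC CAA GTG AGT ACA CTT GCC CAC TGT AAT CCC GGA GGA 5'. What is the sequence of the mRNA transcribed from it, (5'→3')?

Reading the template 3'→5' as shown, RNA polymerase pairs each base (A→U, T→A, G↔C) to build mRNA 5'→3' directly.

5'-GUCUGACUGGUUCACUCAUGUGAACGGGUGACAUUAGGGCCUCCU-3'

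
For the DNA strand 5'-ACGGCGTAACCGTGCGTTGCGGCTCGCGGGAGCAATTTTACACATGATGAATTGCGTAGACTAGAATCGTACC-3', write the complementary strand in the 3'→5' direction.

Base-pairing A↔T, G↔C gives the complement. The complementary strand is antiparallel, so paired with a 5'→3' strand it runs 3'→5'.

3'-TGCCGCATTGGCACGCAACGCCGAGCGCCCTCGTTAAAATGTGTACTACTTAACGCATCTGATCTTAGCATGG-5'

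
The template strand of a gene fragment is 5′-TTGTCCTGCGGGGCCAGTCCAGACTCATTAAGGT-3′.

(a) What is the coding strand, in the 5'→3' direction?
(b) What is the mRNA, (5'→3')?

(a) 5'-ACCTTAATGAGTCTGGACTGGCCCCGCAGGACAA-3'
(b) 5'-ACCUUAAUGAGUCUGGACUGGCCCCGCAGGACAA-3'

(a) The coding strand is the reverse complement of the template: complement AACAGGACGCCCCGGTCAGGTCTGAGTAATTCCA, then reverse.
(b) mRNA has the coding-strand sequence with T→U.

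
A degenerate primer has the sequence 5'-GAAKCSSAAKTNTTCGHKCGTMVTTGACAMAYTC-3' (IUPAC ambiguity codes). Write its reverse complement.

Standard pairs A↔T, G↔C; ambiguity codes pair Y↔R, M↔K, S↔S, H↔D, V↔B, N↔N. Complement (CTTMGSSTTMANAAGCDMGCAKBAACTGTKTRAG), then reverse for 5'→3'.

5'-GARTKTGTCAABKACGMDCGAANAMTTSSGMTTC-3'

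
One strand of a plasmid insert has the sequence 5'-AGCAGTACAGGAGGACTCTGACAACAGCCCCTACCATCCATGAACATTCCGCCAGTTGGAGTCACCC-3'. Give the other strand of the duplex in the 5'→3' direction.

5′-GGGTGACTCCAACTGGCGGAATGTTCATGGATGGTAGGGGCTGTTGTCAGAGTCCTCCTGTACTGCT-3′

Pairing A↔T and G↔C gives TCGTCATGTCCTCCTGAGACTGTTGTCGGGGATGGTAGGTACTTGTAAGGCGGTCAACCTCAGTGGG, running 3'→5'. Reverse for the 5'→3' convention.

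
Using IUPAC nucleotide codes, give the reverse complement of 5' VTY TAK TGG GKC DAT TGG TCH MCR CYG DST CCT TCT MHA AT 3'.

Standard pairs A↔T, G↔C; ambiguity codes pair R↔Y, M↔K, S↔S, D↔H, V↔B. Complement (BARATMACCCMGHTAACCAGDKGYGRCHSAGGAAGAKDTTA), then reverse for 5'→3'.

5'-ATTDKAGAAGGASHCRGYGKDGACCAATHGMCCCAMTARAB-3'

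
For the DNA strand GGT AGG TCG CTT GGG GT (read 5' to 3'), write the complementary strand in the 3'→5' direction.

3'-CCATCCAGCGAACCCCA-5'

Base-pairing A↔T, G↔C gives the complement. The complementary strand is antiparallel, so paired with a 5'→3' strand it runs 3'→5'.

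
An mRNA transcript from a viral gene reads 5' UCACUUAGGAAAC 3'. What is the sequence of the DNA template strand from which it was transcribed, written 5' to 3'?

5'-GTTTCCTAAGTGA-3'

Replace U with T to get the coding DNA strand: TCACTTAGGAAAC. The template strand is its reverse complement (complement AGTGAATCCTTTG, then reverse).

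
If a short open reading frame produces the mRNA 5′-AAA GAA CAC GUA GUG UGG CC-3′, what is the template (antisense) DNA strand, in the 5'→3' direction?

Replace U with T to get the coding DNA strand: AAAGAACACGTAGTGTGGCC. The template strand is its reverse complement (complement TTTCTTGTGCATCACACCGG, then reverse).

5'-GGCCACACTACGTGTTCTTT-3'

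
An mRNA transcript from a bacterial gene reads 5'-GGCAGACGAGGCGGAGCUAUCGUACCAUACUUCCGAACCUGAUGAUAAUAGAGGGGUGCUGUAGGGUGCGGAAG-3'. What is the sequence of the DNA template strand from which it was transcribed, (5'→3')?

5'-CTTCCGCACCCTACAGCACCCCTCTATTATCATCAGGTTCGGAAGTATGGTACGATAGCTCCGCCTCGTCTGCC-3'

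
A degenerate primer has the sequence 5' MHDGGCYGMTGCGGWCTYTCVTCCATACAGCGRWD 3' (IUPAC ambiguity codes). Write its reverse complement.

5'-HWYCGCTGTATGGABGARAGWCCGCAKCRGCCHDK-3'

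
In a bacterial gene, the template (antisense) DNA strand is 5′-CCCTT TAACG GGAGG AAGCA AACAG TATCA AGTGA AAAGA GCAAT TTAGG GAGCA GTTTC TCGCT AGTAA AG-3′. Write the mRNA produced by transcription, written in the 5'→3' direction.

5'-CUUUACUAGCGAGAAACUGCUCCCUAAAUUGCUCUUUUCACUUGAUACUGUUUGCUUCCUCCCGUUAAAGGG-3'

RNA polymerase reads the template 3'→5' and synthesizes mRNA 5'→3' by base-pairing (A→U, T→A, G↔C). The complement of the template is GGGAAATTGCCCTCCTTCGTTTGTCATAGTTCACTTTTCTCGTTAAATCCCTCGTCAAAGAGCGATCATTTC; antiparallel, so 5'→3' the coding strand is CTTTACTAGCGAGAAACTGCTCCCTAAATTGCTCTTTTCACTTGATACTGTTTGCTTCCTCCCGTTAAAGGG. Replace T with U for the mRNA.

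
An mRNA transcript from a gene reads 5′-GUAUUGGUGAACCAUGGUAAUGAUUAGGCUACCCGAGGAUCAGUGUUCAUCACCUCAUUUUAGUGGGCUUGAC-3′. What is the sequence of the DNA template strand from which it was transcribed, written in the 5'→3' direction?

Replace U with T to get the coding DNA strand: GTATTGGTGAACCATGGTAATGATTAGGCTACCCGAGGATCAGTGTTCATCACCTCATTTTAGTGGGCTTGAC. The template strand is its reverse complement (complement CATAACCACTTGGTACCATTACTAATCCGATGGGCTCCTAGTCACAAGTAGTGGAGTAAAATCACCCGAACTG, then reverse).

5'-GTCAAGCCCACTAAAATGAGGTGATGAACACTGATCCTCGGGTAGCCTAATCATTACCATGGTTCACCAATAC-3'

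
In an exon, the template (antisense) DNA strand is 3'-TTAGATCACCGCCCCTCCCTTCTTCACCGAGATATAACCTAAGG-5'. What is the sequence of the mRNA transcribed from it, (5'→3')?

5'-AAUCUAGUGGCGGGGAGGGAAGAAGUGGCUCUAUAUUGGAUUCC-3'

Reading the template 3'→5' as shown, RNA polymerase pairs each base (A→U, T→A, G↔C) to build mRNA 5'→3' directly.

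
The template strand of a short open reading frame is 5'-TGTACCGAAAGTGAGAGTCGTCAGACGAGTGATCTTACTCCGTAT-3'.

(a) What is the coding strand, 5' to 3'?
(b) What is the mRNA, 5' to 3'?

(a) 5'-ATACGGAGTAAGATCACTCGTCTGACGACTCTCACTTTCGGTACA-3'
(b) 5'-AUACGGAGUAAGAUCACUCGUCUGACGACUCUCACUUUCGGUACA-3'

(a) The coding strand is the reverse complement of the template: complement ACATGGCTTTCACTCTCAGCAGTCTGCTCACTAGAATGAGGCATA, then reverse.
(b) mRNA has the coding-strand sequence with T→U.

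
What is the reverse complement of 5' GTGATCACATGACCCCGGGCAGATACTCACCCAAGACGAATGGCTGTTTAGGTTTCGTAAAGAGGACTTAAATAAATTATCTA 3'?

Complement each base (A↔T, G↔C): CACTAGTGTACTGGGGCCCGTCTATGAGTGGGTTCTGCTTACCGACAAATCCAAAGCATTTCTCCTGAATTTATTTAATAGAT. Then reverse.

5'-TAGATAATTTATTTAAGTCCTCTTTACGAAACCTAAACAGCCATTCGTCTTGGGTGAGTATCTGCCCGGGGTCATGTGATCAC-3'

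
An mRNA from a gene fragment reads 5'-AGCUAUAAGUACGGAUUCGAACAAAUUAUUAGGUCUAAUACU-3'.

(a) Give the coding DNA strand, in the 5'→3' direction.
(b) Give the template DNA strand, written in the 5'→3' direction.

(a) 5′-AGCTATAAGTACGGATTCGAACAAATTATTAGGTCTAATACT-3′
(b) 5'-AGTATTAGACCTAATAATTTGTTCGAATCCGTACTTATAGCT-3'

(a) The coding strand matches the mRNA with U→T.
(b) The template strand is the reverse complement of the coding strand.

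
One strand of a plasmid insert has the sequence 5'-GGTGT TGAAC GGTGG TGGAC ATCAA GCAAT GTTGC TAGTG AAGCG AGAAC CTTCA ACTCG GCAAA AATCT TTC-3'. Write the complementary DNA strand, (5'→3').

Pairing A↔T and G↔C gives CCACAACTTGCCACCACCTGTAGTTCGTTACAACGATCACTTCGCTCTTGGAAGTTGAGCCGTTTTTAGAAAG, running 3'→5'. Reverse for the 5'→3' convention.

5'-GAAAGATTTTTGCCGAGTTGAAGGTTCTCGCTTCACTAGCAACATTGCTTGATGTCCACCACCGTTCAACACC-3'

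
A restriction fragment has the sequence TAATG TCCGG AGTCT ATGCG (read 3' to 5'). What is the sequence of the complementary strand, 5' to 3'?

The strand is given 3'→5', so its complement runs 5'→3' in the same left-to-right order: pair each base A↔T, G↔C.

5'-ATTACAGGCCTCAGATACGC-3'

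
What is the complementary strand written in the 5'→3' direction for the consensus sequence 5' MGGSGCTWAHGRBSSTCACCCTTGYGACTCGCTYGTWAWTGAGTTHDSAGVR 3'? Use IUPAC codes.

5'-YBCTSHDAACTCAWTWACRAGCGAGTCRCAAGGGTGASSVYCDTWAGCSCCK-3'

Standard pairs A↔T, G↔C; ambiguity codes pair R↔Y, M↔K, W↔W, S↔S, B↔V, D↔H. Complement (KCCSCGAWTDCYVSSAGTGGGAACRCTGAGCGARCAWTWACTCAADHSTCBY), then reverse for 5'→3'.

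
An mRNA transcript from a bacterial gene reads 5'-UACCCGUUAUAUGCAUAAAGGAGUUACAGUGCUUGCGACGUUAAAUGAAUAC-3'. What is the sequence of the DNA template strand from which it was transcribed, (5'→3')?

5'-GTATTCATTTAACGTCGCAAGCACTGTAACTCCTTTATGCATATAACGGGTA-3'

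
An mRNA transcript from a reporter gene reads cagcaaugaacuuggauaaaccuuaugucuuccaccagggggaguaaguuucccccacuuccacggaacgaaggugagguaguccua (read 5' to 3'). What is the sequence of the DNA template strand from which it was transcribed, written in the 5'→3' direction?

5'-TAGGACTACCTCACCTTCGTTCCGTGGAAGTGGGGGAAACTTACTCCCCCTGGTGGAAGACATAAGGTTTATCCAAGTTCATTGCTG-3'

Replace U with T to get the coding DNA strand: CAGCAATGAACTTGGATAAACCTTATGTCTTCCACCAGGGGGAGTAAGTTTCCCCCACTTCCACGGAACGAAGGTGAGGTAGTCCTA. The template strand is its reverse complement (complement GTCGTTACTTGAACCTATTTGGAATACAGAAGGTGGTCCCCCTCATTCAAAGGGGGTGAAGGTGCCTTGCTTCCACTCCATCAGGAT, then reverse).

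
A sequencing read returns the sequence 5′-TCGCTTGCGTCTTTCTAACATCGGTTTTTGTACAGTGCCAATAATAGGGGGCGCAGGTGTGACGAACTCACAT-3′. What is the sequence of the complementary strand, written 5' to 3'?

Pairing A↔T and G↔C gives AGCGAACGCAGAAAGATTGTAGCCAAAAACATGTCACGGTTATTATCCCCCGCGTCCACACTGCTTGAGTGTA, running 3'→5'. Reverse for the 5'→3' convention.

5'-ATGTGAGTTCGTCACACCTGCGCCCCCTATTATTGGCACTGTACAAAAACCGATGTTAGAAAGACGCAAGCGA-3'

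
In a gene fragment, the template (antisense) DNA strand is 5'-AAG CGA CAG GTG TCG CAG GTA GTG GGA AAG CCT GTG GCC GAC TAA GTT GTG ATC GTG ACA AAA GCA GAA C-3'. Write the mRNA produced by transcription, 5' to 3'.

5'-GUUCUGCUUUUGUCACGAUCACAACUUAGUCGGCCACAGGCUUUCCCACUACCUGCGACACCUGUCGCUU-3'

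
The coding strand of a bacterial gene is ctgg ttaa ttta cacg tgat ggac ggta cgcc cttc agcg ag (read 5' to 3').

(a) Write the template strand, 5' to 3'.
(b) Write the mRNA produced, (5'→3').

(a) The template strand is the reverse complement of the coding strand: complement GACCAATTAAATGTGCACTACCTGCCATGCGGGAAGTCGCTC, then reverse.
(b) mRNA matches the coding strand with T→U.

(a) 5′-CTCGCTGAAGGGCGTACCGTCCATCACGTGTAAATTAACCAG-3′
(b) 5'-CUGGUUAAUUUACACGUGAUGGACGGUACGCCCUUCAGCGAG-3'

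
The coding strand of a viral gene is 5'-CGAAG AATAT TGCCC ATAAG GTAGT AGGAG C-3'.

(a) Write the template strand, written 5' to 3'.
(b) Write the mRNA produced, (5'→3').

(a) 5'-GCTCCTACTACCTTATGGGCAATATTCTTCG-3'
(b) 5'-CGAAGAAUAUUGCCCAUAAGGUAGUAGGAGC-3'

(a) The template strand is the reverse complement of the coding strand: complement GCTTCTTATAACGGGTATTCCATCATCCTCG, then reverse.
(b) mRNA matches the coding strand with T→U.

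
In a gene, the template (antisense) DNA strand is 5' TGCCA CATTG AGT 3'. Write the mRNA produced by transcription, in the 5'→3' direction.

5'-ACUCAAUGUGGCA-3'

The mRNA has the sequence of the coding strand (reverse complement of the template) with T→U. Reverse complement of TGCCACATTGAGT is ACTCAATGTGGCA; then T→U.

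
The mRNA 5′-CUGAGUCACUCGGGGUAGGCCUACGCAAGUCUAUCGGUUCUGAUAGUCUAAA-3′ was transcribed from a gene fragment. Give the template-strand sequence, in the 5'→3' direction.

5'-TTTAGACTATCAGAACCGATAGACTTGCGTAGGCCTACCCCGAGTGACTCAG-3'

Replace U with T to get the coding DNA strand: CTGAGTCACTCGGGGTAGGCCTACGCAAGTCTATCGGTTCTGATAGTCTAAA. The template strand is its reverse complement (complement GACTCAGTGAGCCCCATCCGGATGCGTTCAGATAGCCAAGACTATCAGATTT, then reverse).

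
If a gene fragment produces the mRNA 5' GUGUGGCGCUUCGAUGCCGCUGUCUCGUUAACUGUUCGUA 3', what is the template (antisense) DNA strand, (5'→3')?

5'-TACGAACAGTTAACGAGACAGCGGCATCGAAGCGCCACAC-3'

Replace U with T to get the coding DNA strand: GTGTGGCGCTTCGATGCCGCTGTCTCGTTAACTGTTCGTA. The template strand is its reverse complement (complement CACACCGCGAAGCTACGGCGACAGAGCAATTGACAAGCAT, then reverse).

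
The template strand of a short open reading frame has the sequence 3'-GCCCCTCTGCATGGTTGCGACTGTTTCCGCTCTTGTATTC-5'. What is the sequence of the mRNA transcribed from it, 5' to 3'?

Reading the template 3'→5' as shown, RNA polymerase pairs each base (A→U, T→A, G↔C) to build mRNA 5'→3' directly.

5′-CGGGGAGACGUACCAACGCUGACAAAGGCGAGAACAUAAG-3′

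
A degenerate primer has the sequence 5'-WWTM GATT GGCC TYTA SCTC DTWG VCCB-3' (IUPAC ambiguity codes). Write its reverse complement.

5'-VGGBCWAHGAGSTARAGGCCAATCKAWW-3'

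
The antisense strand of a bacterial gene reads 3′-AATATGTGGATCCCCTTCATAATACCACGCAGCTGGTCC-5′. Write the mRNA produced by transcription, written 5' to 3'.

5'-UUAUACACCUAGGGGAAGUAUUAUGGUGCGUCGACCAGG-3'

Reading the template 3'→5' as shown, RNA polymerase pairs each base (A→U, T→A, G↔C) to build mRNA 5'→3' directly.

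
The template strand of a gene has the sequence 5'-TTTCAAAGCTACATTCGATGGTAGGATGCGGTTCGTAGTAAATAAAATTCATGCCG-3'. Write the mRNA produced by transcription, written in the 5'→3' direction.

5'-CGGCAUGAAUUUUAUUUACUACGAACCGCAUCCUACCAUCGAAUGUAGCUUUGAAA-3'

RNA polymerase reads the template 3'→5' and synthesizes mRNA 5'→3' by base-pairing (A→U, T→A, G↔C). The complement of the template is AAAGTTTCGATGTAAGCTACCATCCTACGCCAAGCATCATTTATTTTAAGTACGGC; antiparallel, so 5'→3' the coding strand is CGGCATGAATTTTATTTACTACGAACCGCATCCTACCATCGAATGTAGCTTTGAAA. Replace T with U for the mRNA.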